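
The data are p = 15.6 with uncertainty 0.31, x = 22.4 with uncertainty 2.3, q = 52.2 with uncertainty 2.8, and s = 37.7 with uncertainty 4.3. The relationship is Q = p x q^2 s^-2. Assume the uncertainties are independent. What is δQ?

Relative error in a monomial: (δQ/Q)² = Σ (nᵢ · δxᵢ/xᵢ)².
  (1·δp/p)² = (1×0.0199)² = 0.000395;  (1·δx/x)² = (1×0.103)² = 0.0105;  (2·δq/q)² = (2×0.0536)² = 0.0115;  (-2·δs/s)² = (-2×0.114)² = 0.0520
δQ/Q = √(0.0745) = 0.273
Q = 670, so δQ = 0.273 × 670 = 183.

183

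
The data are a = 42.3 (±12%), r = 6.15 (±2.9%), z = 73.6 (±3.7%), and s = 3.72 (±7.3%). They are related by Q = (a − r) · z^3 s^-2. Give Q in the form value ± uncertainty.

(1.04 ± 0.241) × 10^6

Let u = a − r = 36.1. δu = √(δa² + δr²) = √(25.8 + 0.0318) = 5.08, so δu/u = 0.141.
Q is then a monomial in u, z, s:
δQ/Q = √((δu/u)² + (3·δz/z)² + (-2·δs/s)²) = √(0.0197 + 0.0123 + 0.0213) = 0.231
Q = 1.04e+06, so δQ = 0.231 × 1.04e+06 = 2.41e+05.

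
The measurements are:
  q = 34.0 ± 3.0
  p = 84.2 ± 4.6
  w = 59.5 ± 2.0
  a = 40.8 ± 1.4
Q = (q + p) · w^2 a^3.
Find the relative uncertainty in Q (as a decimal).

0.131

Let u = q + p = 118. δu = √(δq² + δp²) = √(9.00 + 21.2) = 5.49, so δu/u = 0.0465.
Q is then a monomial in u, w, a:
δQ/Q = √((δu/u)² + (2·δw/w)² + (3·δa/a)²) = √(0.00216 + 0.00452 + 0.0106) = 0.131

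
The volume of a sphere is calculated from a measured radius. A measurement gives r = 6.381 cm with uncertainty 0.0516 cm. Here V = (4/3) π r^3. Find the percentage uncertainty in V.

V ∝ r^3, so δV/V = |3| · δr/r = 3 × 0.00809 = 0.0243.

2.43%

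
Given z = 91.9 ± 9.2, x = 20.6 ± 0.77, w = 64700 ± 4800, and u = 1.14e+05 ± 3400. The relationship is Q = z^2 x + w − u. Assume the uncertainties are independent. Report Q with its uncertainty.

Let p = z^2·x = 1.74e+05. δp/p = √((2·δz/z)² + (1·δx/x)²) = √(0.0401 + 0.00140) = 0.204, so δp = 35400.
Q = p + w − u: δQ = √(δp² + δw² + δu²) = √(1.26e+09 + 2.3e+07 + 1.16e+07) = 35900
Q = 1.25e+05.

(1.25 ± 0.359) × 10^5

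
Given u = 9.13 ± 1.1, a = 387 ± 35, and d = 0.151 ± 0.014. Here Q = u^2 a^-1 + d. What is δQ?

0.0572

Let p = u^2·a^-1 = 0.215. δp/p = √((2·δu/u)² + (-1·δa/a)²) = √(0.0581 + 0.00818) = 0.257, so δp = 0.0554.
Q = p + d: δQ = √(δp² + δd²) = √(0.00307 + 0.000196) = 0.0572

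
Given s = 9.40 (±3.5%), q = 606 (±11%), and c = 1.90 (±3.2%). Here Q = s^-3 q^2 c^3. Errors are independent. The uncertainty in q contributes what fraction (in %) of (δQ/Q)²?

70.5%

(δQ/Q)² = (-3·δs/s)² + (2·δq/q)² + (3·δc/c)²
  s term: (-3×0.0350)² = 0.0110
  q term: (2×0.110)² = 0.0484
  c term: (3×0.0320)² = 0.00922
Total = 0.0686. Share from q = 0.0484/0.0686 = 0.705.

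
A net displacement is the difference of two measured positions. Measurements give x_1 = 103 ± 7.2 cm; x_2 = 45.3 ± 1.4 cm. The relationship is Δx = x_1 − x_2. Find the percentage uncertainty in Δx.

12.7%

Each term contributes (cᵢ δxᵢ)² to (δΔx)²:
  (δx_1)² = 51.8;  (δx_2)² = 1.96
δΔx = √(53.8) = 7.33 cm
Δx = 57.7 cm, so δΔx/Δx = 7.33/57.7 = 0.127.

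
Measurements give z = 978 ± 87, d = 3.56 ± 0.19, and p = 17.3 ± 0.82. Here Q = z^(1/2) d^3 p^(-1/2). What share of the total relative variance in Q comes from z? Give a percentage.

(δQ/Q)² = (½·δz/z)² + (3·δd/d)² + (−½·δp/p)²
  z term: (0.5×0.0890)² = 0.00198
  d term: (3×0.0534)² = 0.0256
  p term: (-0.5×0.0474)² = 0.000562
Total = 0.0282. Share from z = 0.00198/0.0282 = 0.0702.

7.02%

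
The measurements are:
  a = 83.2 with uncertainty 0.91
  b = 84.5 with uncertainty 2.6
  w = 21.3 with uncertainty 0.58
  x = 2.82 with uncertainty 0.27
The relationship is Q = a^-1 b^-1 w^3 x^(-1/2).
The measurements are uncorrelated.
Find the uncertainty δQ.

Since Q is a product/quotient, work with relative uncertainties:
  (-1·δa/a)² = (-1×0.0109)² = 0.000120;  (-1·δb/b)² = (-1×0.0308)² = 0.000947;  (3·δw/w)² = (3×0.0272)² = 0.00667;  (−½·δx/x)² = (-0.5×0.0957)² = 0.00229
δQ/Q = √(0.0100) = 0.100
Q = 0.819, so δQ = 0.100 × 0.819 = 0.0820.

0.0820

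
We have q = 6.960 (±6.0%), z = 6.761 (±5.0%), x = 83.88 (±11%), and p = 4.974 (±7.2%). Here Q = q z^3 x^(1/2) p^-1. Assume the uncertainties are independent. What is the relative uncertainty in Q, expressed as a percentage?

Each factor contributes (exponent × relative error)² to (δQ/Q)²:
  (1·δq/q)² = (1×0.0600)² = 0.00360;  (3·δz/z)² = (3×0.0500)² = 0.0225;  (½·δx/x)² = (0.5×0.110)² = 0.00302;  (-1·δp/p)² = (-1×0.0720)² = 0.00518
δQ/Q = √(0.0343) = 0.185

18.5%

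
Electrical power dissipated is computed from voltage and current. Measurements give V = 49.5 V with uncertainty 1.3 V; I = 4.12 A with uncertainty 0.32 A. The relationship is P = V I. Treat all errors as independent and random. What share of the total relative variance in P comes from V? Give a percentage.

10.3%

(δP/P)² = (1·δV/V)² + (1·δI/I)²
  V term: (1×0.0263)² = 0.000690
  I term: (1×0.0777)² = 0.00603
Total = 0.00672. Share from V = 0.000690/0.00672 = 0.103.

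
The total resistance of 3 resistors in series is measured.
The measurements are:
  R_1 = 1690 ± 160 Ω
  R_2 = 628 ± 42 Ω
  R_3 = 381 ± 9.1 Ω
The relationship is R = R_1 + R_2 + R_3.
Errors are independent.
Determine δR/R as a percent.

6.14%

Absolute uncertainties add in quadrature for a linear combination:
  (δR_1)² = 25600;  (δR_2)² = 1760;  (δR_3)² = 82.8
δR = √(27400) = 166 Ω
R = 2700 Ω, so δR/R = 166/2700 = 0.0614.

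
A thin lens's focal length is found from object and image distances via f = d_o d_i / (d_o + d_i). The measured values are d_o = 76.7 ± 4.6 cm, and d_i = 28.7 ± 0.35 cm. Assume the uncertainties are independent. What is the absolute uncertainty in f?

0.388 cm

∂f/∂d_o = (d_i/(d_o+d_i))² = 0.0741;  ∂f/∂d_i = (d_o/(d_o+d_i))² = 0.530
δf = √((∂f/∂d_o · δd_o)² + (∂f/∂d_i · δd_i)²) = √(0.116 + 0.0344) = 0.388 cm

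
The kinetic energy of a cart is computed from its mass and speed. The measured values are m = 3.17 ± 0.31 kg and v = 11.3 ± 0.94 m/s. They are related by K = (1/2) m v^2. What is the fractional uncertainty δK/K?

Relative error in a monomial: (δK/K)² = Σ (nᵢ · δxᵢ/xᵢ)².
  (1·δm/m)² = (1×0.0978)² = 0.00956;  (2·δv/v)² = (2×0.0832)² = 0.0277
δK/K = √(0.0372) = 0.193

0.193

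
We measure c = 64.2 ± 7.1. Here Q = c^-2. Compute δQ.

5.37e-05

Q ∝ c^-2, so δQ/Q = |-2| · δc/c = 2 × 0.111 = 0.221.
Q = 0.000243, so δQ = 0.221 × 0.000243 = 5.37e-05.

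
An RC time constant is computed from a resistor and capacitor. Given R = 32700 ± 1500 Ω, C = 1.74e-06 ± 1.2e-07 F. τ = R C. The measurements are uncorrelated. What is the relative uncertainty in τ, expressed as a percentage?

Products/powers → add relative errors in quadrature, weighted by exponent:
  (1·δR/R)² = (1×0.0459)² = 0.00210;  (1·δC/C)² = (1×0.0690)² = 0.00476
δτ/τ = √(0.00686) = 0.0828

8.28%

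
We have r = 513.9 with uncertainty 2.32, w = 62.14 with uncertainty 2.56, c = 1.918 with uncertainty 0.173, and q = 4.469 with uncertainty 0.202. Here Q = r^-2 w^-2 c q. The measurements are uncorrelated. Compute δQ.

1.1e-09

Q is a product of powers, so relative uncertainties combine in quadrature:
  (-2·δr/r)² = (-2×0.00451)² = 8.15e-05;  (-2·δw/w)² = (-2×0.0412)² = 0.00679;  (1·δc/c)² = (1×0.0902)² = 0.00814;  (1·δq/q)² = (1×0.0452)² = 0.00204
δQ/Q = √(0.0170) = 0.131
Q = 8.405e-09, so δQ = 0.131 × 8.405e-09 = 1.1e-09.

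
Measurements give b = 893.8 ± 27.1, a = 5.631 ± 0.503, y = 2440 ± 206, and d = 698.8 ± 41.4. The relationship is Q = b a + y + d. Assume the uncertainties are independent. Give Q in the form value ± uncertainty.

8172 ± 519

Let p = b·a = 5033. δp/p = √((1·δb/b)² + (1·δa/a)²) = √(0.000919 + 0.00798) = 0.0943, so δp = 475.
Q = p + y + d: δQ = √(δp² + δy² + δd²) = √(2.25e+05 + 42400 + 1710) = 519
Q = 8172.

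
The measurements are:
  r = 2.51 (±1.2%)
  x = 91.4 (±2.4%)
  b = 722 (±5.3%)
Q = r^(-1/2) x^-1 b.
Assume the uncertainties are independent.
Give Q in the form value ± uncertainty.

Q is a product of powers, so relative uncertainties combine in quadrature:
  (−½·δr/r)² = (-0.5×0.0120)² = 3.6e-05;  (-1·δx/x)² = (-1×0.0240)² = 0.000576;  (1·δb/b)² = (1×0.0530)² = 0.00281
δQ/Q = √(0.00342) = 0.0585
Q = 4.99, so δQ = 0.0585 × 4.99 = 0.292.

4.99 ± 0.292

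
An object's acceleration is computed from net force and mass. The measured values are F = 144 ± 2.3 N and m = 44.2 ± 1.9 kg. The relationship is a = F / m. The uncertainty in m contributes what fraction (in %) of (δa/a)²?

87.9%

(δa/a)² = (1·δF/F)² + (-1·δm/m)²
  F term: (1×0.0160)² = 0.000255
  m term: (-1×0.0430)² = 0.00185
Total = 0.00210. Share from m = 0.00185/0.00210 = 0.879.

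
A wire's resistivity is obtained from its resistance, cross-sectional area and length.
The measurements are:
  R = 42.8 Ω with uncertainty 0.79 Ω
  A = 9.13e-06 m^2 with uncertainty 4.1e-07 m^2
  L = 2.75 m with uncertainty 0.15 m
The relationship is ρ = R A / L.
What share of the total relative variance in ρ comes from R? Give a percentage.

(δρ/ρ)² = (1·δR/R)² + (1·δA/A)² + (-1·δL/L)²
  R term: (1×0.0185)² = 0.000341
  A term: (1×0.0449)² = 0.00202
  L term: (-1×0.0545)² = 0.00298
Total = 0.00533. Share from R = 0.000341/0.00533 = 0.0639.

6.39%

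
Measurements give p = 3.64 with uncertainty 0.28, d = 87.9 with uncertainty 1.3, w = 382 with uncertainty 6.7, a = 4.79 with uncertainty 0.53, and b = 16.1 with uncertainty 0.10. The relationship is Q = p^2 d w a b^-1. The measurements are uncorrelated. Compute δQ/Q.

Relative error in a monomial: (δQ/Q)² = Σ (nᵢ · δxᵢ/xᵢ)².
  (2·δp/p)² = (2×0.0769)² = 0.0237;  (1·δd/d)² = (1×0.0148)² = 0.000219;  (1·δw/w)² = (1×0.0175)² = 0.000308;  (1·δa/a)² = (1×0.111)² = 0.0122;  (-1·δb/b)² = (-1×0.00621)² = 3.86e-05
δQ/Q = √(0.0365) = 0.191

0.191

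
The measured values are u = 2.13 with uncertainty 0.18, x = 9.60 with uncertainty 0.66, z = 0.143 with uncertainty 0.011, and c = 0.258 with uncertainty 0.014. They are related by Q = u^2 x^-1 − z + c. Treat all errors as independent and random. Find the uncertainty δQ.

Let p = u^2·x^-1 = 0.473. δp/p = √((2·δu/u)² + (-1·δx/x)²) = √(0.0286 + 0.00473) = 0.182, so δp = 0.0862.
Q = p − z + c: δQ = √(δp² + δz² + δc²) = √(0.00744 + 0.000121 + 0.000196) = 0.0880

0.0880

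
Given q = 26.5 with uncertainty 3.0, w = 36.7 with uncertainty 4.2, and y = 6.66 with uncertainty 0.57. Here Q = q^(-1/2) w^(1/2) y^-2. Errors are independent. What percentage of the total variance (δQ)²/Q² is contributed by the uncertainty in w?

(δQ/Q)² = (−½·δq/q)² + (½·δw/w)² + (-2·δy/y)²
  q term: (-0.5×0.113)² = 0.00320
  w term: (0.5×0.114)² = 0.00327
  y term: (-2×0.0856)² = 0.0293
Total = 0.0358. Share from w = 0.00327/0.0358 = 0.0915.

9.15%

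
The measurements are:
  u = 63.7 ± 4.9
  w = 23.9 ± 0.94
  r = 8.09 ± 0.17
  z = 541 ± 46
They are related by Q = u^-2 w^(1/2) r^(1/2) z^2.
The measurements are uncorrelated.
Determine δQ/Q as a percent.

For a monomial Q ∝ u^-2, w^(1/2), r^(1/2), z^2, fractional errors add in quadrature:
  (-2·δu/u)² = (-2×0.0769)² = 0.0237;  (½·δw/w)² = (0.5×0.0393)² = 0.000387;  (½·δr/r)² = (0.5×0.0210)² = 0.000110;  (2·δz/z)² = (2×0.0850)² = 0.0289
δQ/Q = √(0.0531) = 0.230

23.0%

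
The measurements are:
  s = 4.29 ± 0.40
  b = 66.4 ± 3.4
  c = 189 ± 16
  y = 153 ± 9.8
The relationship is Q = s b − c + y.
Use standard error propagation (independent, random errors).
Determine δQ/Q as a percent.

Let p = s·b = 285. δp/p = √((1·δs/s)² + (1·δb/b)²) = √(0.00869 + 0.00262) = 0.106, so δp = 30.3.
Q = p − c + y: δQ = √(δp² + δc² + δy²) = √(918 + 256 + 96.0) = 35.6
Q = 249, so δQ/Q = 35.6/249 = 0.143.

14.3%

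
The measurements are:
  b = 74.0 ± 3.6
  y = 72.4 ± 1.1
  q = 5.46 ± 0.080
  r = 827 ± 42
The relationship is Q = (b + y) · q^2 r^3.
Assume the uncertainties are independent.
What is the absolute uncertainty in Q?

3.88e+11

Let u = b + y = 146. δu = √(δb² + δy²) = √(13.0 + 1.21) = 3.76, so δu/u = 0.0257.
Q is then a monomial in u, q, r:
δQ/Q = √((δu/u)² + (2·δq/q)² + (3·δr/r)²) = √(0.000661 + 0.000859 + 0.0232) = 0.157
Q = 2.47e+12, so δQ = 0.157 × 2.47e+12 = 3.88e+11.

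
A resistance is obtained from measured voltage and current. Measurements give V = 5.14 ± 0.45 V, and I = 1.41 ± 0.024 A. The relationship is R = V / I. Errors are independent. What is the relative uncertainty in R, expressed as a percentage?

8.92%

Relative error in a monomial: (δR/R)² = Σ (nᵢ · δxᵢ/xᵢ)².
  (1·δV/V)² = (1×0.0875)² = 0.00766;  (-1·δI/I)² = (-1×0.0170)² = 0.000290
δR/R = √(0.00795) = 0.0892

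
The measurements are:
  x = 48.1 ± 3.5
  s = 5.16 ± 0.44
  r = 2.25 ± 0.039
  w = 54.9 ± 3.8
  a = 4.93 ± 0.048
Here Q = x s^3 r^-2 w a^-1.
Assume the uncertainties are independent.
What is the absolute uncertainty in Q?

For a monomial Q ∝ x, s^3, r^-2, w, a^-1, fractional errors add in quadrature:
  (1·δx/x)² = (1×0.0728)² = 0.00529;  (3·δs/s)² = (3×0.0853)² = 0.0654;  (-2·δr/r)² = (-2×0.0173)² = 0.00120;  (1·δw/w)² = (1×0.0692)² = 0.00479;  (-1·δa/a)² = (-1×0.00974)² = 9.48e-05
δQ/Q = √(0.0768) = 0.277
Q = 14500, so δQ = 0.277 × 14500 = 4030.

4030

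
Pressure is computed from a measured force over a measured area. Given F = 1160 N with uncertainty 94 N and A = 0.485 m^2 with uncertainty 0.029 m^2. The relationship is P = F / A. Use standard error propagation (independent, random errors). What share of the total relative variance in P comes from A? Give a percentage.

(δP/P)² = (1·δF/F)² + (-1·δA/A)²
  F term: (1×0.0810)² = 0.00657
  A term: (-1×0.0598)² = 0.00358
Total = 0.0101. Share from A = 0.00358/0.0101 = 0.353.

35.3%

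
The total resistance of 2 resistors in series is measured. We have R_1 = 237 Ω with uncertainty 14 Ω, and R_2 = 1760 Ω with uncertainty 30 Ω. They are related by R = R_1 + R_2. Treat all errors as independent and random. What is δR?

Each term contributes (cᵢ δxᵢ)² to (δR)²:
  (δR_1)² = 196;  (δR_2)² = 900
δR = √(1100) = 33.1 Ω

33.1 Ω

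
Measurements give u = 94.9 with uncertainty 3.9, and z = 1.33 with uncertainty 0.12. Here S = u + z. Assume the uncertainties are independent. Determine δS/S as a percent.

4.05%

For a sum/difference, combine absolute errors in quadrature:
  (δu)² = 15.2;  (δz)² = 0.0144
δS = √(15.2) = 3.90
S = 96.2, so δS/S = 3.90/96.2 = 0.0405.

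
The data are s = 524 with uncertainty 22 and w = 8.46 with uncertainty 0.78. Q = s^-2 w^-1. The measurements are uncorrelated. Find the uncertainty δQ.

Q is a product of powers, so relative uncertainties combine in quadrature:
  (-2·δs/s)² = (-2×0.0420)² = 0.00705;  (-1·δw/w)² = (-1×0.0922)² = 0.00850
δQ/Q = √(0.0156) = 0.125
Q = 4.3e-07, so δQ = 0.125 × 4.3e-07 = 5.37e-08.

5.37e-08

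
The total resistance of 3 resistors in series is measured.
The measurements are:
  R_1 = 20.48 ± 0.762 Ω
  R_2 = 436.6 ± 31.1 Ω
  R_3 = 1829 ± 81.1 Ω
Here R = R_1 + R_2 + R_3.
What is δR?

86.9 Ω

R is a linear combination, so absolute uncertainties add in quadrature:
  (δR_1)² = 0.581;  (δR_2)² = 967;  (δR_3)² = 6580
δR = √(7550) = 86.9 Ω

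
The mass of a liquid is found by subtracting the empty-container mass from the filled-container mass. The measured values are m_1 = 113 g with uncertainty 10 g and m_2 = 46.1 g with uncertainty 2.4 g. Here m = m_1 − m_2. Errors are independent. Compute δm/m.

0.154

For a sum/difference, combine absolute errors in quadrature:
  (δm_1)² = 100;  (δm_2)² = 5.76
δm = √(106) = 10.3 g
m = 66.9 g, so δm/m = 10.3/66.9 = 0.154.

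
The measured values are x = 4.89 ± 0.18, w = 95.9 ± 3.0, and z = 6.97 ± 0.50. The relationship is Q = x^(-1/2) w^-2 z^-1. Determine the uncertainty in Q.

6.84e-07

Q is a product of powers, so relative uncertainties combine in quadrature:
  (−½·δx/x)² = (-0.5×0.0368)² = 0.000339;  (-2·δw/w)² = (-2×0.0313)² = 0.00391;  (-1·δz/z)² = (-1×0.0717)² = 0.00515
δQ/Q = √(0.00940) = 0.0969
Q = 7.05e-06, so δQ = 0.0969 × 7.05e-06 = 6.84e-07.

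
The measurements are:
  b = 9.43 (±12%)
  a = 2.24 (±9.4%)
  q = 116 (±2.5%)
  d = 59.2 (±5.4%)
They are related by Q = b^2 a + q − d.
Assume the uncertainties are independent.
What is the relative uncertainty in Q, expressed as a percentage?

20.1%

Let p = b^2·a = 199. δp/p = √((2·δb/b)² + (1·δa/a)²) = √(0.0576 + 0.00884) = 0.258, so δp = 51.3.
Q = p + q − d: δQ = √(δp² + δq² + δd²) = √(2640 + 8.41 + 10.2) = 51.5
Q = 256, so δQ/Q = 51.5/256 = 0.201.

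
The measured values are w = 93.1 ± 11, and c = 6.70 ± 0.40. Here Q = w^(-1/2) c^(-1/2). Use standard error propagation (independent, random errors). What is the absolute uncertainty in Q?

Since Q is a product/quotient, work with relative uncertainties:
  (−½·δw/w)² = (-0.5×0.118)² = 0.00349;  (−½·δc/c)² = (-0.5×0.0597)² = 0.000891
δQ/Q = √(0.00438) = 0.0662
Q = 0.0400, so δQ = 0.0662 × 0.0400 = 0.00265.

0.00265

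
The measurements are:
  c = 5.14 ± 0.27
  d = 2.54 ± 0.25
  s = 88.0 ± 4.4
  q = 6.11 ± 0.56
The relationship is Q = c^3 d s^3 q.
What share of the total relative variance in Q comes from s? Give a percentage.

(δQ/Q)² = (3·δc/c)² + (1·δd/d)² + (3·δs/s)² + (1·δq/q)²
  c term: (3×0.0525)² = 0.0248
  d term: (1×0.0984)² = 0.00969
  s term: (3×0.0500)² = 0.0225
  q term: (1×0.0917)² = 0.00840
Total = 0.0654. Share from s = 0.0225/0.0654 = 0.344.

34.4%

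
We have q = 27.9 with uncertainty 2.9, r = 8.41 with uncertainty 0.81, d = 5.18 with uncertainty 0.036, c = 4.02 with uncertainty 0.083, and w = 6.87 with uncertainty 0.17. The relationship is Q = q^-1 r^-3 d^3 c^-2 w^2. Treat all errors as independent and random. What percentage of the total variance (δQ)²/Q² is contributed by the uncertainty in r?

(δQ/Q)² = (-1·δq/q)² + (-3·δr/r)² + (3·δd/d)² + (-2·δc/c)² + (2·δw/w)²
  q term: (-1×0.104)² = 0.0108
  r term: (-3×0.0963)² = 0.0835
  d term: (3×0.00695)² = 0.000435
  c term: (-2×0.0206)² = 0.00171
  w term: (2×0.0247)² = 0.00245
Total = 0.0989. Share from r = 0.0835/0.0989 = 0.844.

84.4%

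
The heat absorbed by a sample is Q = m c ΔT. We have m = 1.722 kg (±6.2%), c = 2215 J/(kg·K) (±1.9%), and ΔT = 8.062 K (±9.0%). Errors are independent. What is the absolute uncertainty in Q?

For a monomial Q ∝ m, c, ΔT, fractional errors add in quadrature:
  (1·δm/m)² = (1×0.0620)² = 0.00384;  (1·δc/c)² = (1×0.0190)² = 0.000361;  (1·δΔT/ΔT)² = (1×0.0900)² = 0.00810
δQ/Q = √(0.0123) = 0.111
Q = 30750 J, so δQ = 0.111 × 30750 = 3410 J.

3410 J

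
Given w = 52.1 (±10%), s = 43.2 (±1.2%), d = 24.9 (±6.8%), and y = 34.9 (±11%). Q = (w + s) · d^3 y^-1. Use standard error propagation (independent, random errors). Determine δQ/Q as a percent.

23.8%

Let u = w + s = 95.3. δu = √(δw² + δs²) = √(27.1 + 0.269) = 5.24, so δu/u = 0.0549.
Q is then a monomial in u, d, y:
δQ/Q = √((δu/u)² + (3·δd/d)² + (-1·δy/y)²) = √(0.00302 + 0.0416 + 0.0121) = 0.238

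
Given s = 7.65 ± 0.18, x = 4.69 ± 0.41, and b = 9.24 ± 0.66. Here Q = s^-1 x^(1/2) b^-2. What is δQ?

0.000501

Q is a product of powers, so relative uncertainties combine in quadrature:
  (-1·δs/s)² = (-1×0.0235)² = 0.000554;  (½·δx/x)² = (0.5×0.0874)² = 0.00191;  (-2·δb/b)² = (-2×0.0714)² = 0.0204
δQ/Q = √(0.0229) = 0.151
Q = 0.00332, so δQ = 0.151 × 0.00332 = 0.000501.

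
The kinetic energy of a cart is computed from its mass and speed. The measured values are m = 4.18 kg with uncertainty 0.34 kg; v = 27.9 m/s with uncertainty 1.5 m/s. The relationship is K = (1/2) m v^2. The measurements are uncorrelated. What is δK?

K is a product of powers, so relative uncertainties combine in quadrature:
  (1·δm/m)² = (1×0.0813)² = 0.00662;  (2·δv/v)² = (2×0.0538)² = 0.0116
δK/K = √(0.0182) = 0.135
K = 1630 J, so δK = 0.135 × 1630 = 219 J.

219 J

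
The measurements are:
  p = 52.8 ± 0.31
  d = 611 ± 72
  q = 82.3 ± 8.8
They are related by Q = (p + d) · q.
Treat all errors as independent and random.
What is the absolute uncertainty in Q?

8320

Let u = p + d = 664. δu = √(δp² + δd²) = √(0.0961 + 5180) = 72.0, so δu/u = 0.108.
Q is then a monomial in u, q:
δQ/Q = √((δu/u)² + (1·δq/q)²) = √(0.0118 + 0.0114) = 0.152
Q = 54600, so δQ = 0.152 × 54600 = 8320.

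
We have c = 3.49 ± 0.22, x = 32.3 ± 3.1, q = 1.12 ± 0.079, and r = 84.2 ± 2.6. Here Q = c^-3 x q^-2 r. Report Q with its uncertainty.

Products/powers → add relative errors in quadrature, weighted by exponent:
  (-3·δc/c)² = (-3×0.0630)² = 0.0358;  (1·δx/x)² = (1×0.0960)² = 0.00921;  (-2·δq/q)² = (-2×0.0705)² = 0.0199;  (1·δr/r)² = (1×0.0309)² = 0.000954
δQ/Q = √(0.0658) = 0.257
Q = 51.0, so δQ = 0.257 × 51.0 = 13.1.

51.0 ± 13.1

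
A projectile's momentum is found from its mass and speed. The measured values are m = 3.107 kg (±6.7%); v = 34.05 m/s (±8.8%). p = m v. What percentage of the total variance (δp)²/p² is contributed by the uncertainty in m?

(δp/p)² = (1·δm/m)² + (1·δv/v)²
  m term: (1×0.0670)² = 0.00449
  v term: (1×0.0880)² = 0.00774
Total = 0.0122. Share from m = 0.00449/0.0122 = 0.367.

36.7%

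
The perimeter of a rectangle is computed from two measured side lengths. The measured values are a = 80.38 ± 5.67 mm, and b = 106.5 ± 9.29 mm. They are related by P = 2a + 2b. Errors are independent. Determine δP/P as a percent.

Each term contributes (cᵢ δxᵢ)² to (δP)²:
  (2·δa)² = 129;  (2·δb)² = 345
δP = √(474) = 21.8 mm
P = 373.8 mm, so δP/P = 21.8/373.8 = 0.0582.

5.82%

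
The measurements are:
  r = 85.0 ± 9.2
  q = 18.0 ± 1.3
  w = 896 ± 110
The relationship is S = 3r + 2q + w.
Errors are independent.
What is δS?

Each term contributes (cᵢ δxᵢ)² to (δS)²:
  (3·δr)² = 762;  (2·δq)² = 6.76;  (δw)² = 12100
δS = √(12900) = 113

113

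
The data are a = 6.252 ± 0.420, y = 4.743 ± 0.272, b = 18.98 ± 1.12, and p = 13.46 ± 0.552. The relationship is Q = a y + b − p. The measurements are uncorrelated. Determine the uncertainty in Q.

Let w = a·y = 29.65. δw/w = √((1·δa/a)² + (1·δy/y)²) = √(0.00451 + 0.00329) = 0.0883, so δw = 2.62.
Q = w + b − p: δQ = √(δw² + δb² + δp²) = √(6.86 + 1.25 + 0.305) = 2.90

2.90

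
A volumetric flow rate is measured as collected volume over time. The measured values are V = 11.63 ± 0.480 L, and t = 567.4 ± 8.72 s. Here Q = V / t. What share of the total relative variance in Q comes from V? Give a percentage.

(δQ/Q)² = (1·δV/V)² + (-1·δt/t)²
  V term: (1×0.0413)² = 0.00170
  t term: (-1×0.0154)² = 0.000236
Total = 0.00194. Share from V = 0.00170/0.00194 = 0.878.

87.8%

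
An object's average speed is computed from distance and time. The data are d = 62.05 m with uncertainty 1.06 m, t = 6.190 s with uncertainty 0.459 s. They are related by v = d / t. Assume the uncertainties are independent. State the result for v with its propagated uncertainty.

10.02 ± 0.763 m/s

Relative error in a monomial: (δv/v)² = Σ (nᵢ · δxᵢ/xᵢ)².
  (1·δd/d)² = (1×0.0171)² = 0.000292;  (-1·δt/t)² = (-1×0.0742)² = 0.00550
δv/v = √(0.00579) = 0.0761
v = 10.02 m/s, so δv = 0.0761 × 10.02 = 0.763 m/s.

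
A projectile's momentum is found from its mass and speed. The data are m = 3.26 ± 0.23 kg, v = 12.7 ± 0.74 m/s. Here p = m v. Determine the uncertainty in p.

3.79 kg·m/s

Each factor contributes (exponent × relative error)² to (δp/p)²:
  (1·δm/m)² = (1×0.0706)² = 0.00498;  (1·δv/v)² = (1×0.0583)² = 0.00340
δp/p = √(0.00837) = 0.0915
p = 41.4 kg·m/s, so δp = 0.0915 × 41.4 = 3.79 kg·m/s.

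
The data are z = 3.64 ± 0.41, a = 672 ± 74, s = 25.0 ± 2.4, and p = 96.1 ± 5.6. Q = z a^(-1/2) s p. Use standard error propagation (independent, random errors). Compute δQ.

56.8

Q is a product of powers, so relative uncertainties combine in quadrature:
  (1·δz/z)² = (1×0.113)² = 0.0127;  (−½·δa/a)² = (-0.5×0.110)² = 0.00303;  (1·δs/s)² = (1×0.0960)² = 0.00922;  (1·δp/p)² = (1×0.0583)² = 0.00340
δQ/Q = √(0.0283) = 0.168
Q = 337, so δQ = 0.168 × 337 = 56.8.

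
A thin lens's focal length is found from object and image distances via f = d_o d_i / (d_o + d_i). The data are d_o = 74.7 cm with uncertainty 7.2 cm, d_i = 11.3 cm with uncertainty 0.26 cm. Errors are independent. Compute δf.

∂f/∂d_o = (d_i/(d_o+d_i))² = 0.0173;  ∂f/∂d_i = (d_o/(d_o+d_i))² = 0.754
δf = √((∂f/∂d_o · δd_o)² + (∂f/∂d_i · δd_i)²) = √(0.0155 + 0.0385) = 0.232 cm

0.232 cm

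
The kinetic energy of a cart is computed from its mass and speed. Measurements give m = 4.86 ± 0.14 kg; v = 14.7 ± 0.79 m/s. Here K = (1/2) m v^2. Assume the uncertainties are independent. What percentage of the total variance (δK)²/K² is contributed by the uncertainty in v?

93.3%

(δK/K)² = (1·δm/m)² + (2·δv/v)²
  m term: (1×0.0288)² = 0.000830
  v term: (2×0.0537)² = 0.0116
Total = 0.0124. Share from v = 0.0116/0.0124 = 0.933.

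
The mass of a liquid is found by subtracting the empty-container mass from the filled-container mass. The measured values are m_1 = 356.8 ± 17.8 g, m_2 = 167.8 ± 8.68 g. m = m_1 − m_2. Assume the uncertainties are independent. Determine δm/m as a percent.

10.5%

For a sum/difference, combine absolute errors in quadrature:
  (δm_1)² = 317;  (δm_2)² = 75.3
δm = √(392) = 19.8 g
m = 189.0 g, so δm/m = 19.8/189.0 = 0.105.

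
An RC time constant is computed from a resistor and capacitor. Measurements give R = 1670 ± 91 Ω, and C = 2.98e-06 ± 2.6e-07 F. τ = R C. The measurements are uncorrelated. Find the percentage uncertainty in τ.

10.3%

Each factor contributes (exponent × relative error)² to (δτ/τ)²:
  (1·δR/R)² = (1×0.0545)² = 0.00297;  (1·δC/C)² = (1×0.0872)² = 0.00761
δτ/τ = √(0.0106) = 0.103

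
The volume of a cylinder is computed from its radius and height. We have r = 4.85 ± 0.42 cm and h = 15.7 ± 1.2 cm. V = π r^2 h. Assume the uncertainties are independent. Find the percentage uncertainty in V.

18.9%

Relative error in a monomial: (δV/V)² = Σ (nᵢ · δxᵢ/xᵢ)².
  (2·δr/r)² = (2×0.0866)² = 0.0300;  (1·δh/h)² = (1×0.0764)² = 0.00584
δV/V = √(0.0358) = 0.189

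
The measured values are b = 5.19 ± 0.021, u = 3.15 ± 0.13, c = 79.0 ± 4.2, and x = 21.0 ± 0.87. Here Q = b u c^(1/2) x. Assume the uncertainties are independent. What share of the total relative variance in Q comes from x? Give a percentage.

(δQ/Q)² = (1·δb/b)² + (1·δu/u)² + (½·δc/c)² + (1·δx/x)²
  b term: (1×0.00405)² = 1.64e-05
  u term: (1×0.0413)² = 0.00170
  c term: (0.5×0.0532)² = 0.000707
  x term: (1×0.0414)² = 0.00172
Total = 0.00414. Share from x = 0.00172/0.00414 = 0.414.

41.4%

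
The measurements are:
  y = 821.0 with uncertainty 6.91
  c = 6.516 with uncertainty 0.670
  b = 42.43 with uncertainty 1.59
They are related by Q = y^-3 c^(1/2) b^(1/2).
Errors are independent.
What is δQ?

Q is a product of powers, so relative uncertainties combine in quadrature:
  (-3·δy/y)² = (-3×0.00842)² = 0.000638;  (½·δc/c)² = (0.5×0.103)² = 0.00264;  (½·δb/b)² = (0.5×0.0375)² = 0.000351
δQ/Q = √(0.00363) = 0.0603
Q = 3.005e-08, so δQ = 0.0603 × 3.005e-08 = 1.81e-09.

1.81e-09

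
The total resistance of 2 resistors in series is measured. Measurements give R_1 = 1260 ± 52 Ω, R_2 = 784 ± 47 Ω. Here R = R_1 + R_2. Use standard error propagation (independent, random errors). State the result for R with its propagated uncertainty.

R is a linear combination, so absolute uncertainties add in quadrature:
  (δR_1)² = 2700;  (δR_2)² = 2210
δR = √(4910) = 70.1 Ω
R = 2040 Ω.

2040 ± 70.1 Ω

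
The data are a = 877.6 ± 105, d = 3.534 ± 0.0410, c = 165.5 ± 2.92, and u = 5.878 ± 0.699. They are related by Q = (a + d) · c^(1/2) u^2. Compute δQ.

Let w = a + d = 881.1. δw = √(δa² + δd²) = √(11000 + 0.00168) = 105, so δw/w = 0.119.
Q is then a monomial in w, c, u:
δQ/Q = √((δw/w)² + (½·δc/c)² + (2·δu/u)²) = √(0.0142 + 7.78e-05 + 0.0566) = 0.266
Q = 391700, so δQ = 0.266 × 391700 = 1.04e+05.

1.04e+05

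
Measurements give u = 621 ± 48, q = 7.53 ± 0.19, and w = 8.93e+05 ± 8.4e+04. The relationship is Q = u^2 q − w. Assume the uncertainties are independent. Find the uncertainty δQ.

Let p = u^2·q = 2.9e+06. δp/p = √((2·δu/u)² + (1·δq/q)²) = √(0.0239 + 0.000637) = 0.157, so δp = 4.55e+05.
Q = p − w: δQ = √(δp² + δw²) = √(2.07e+11 + 7.06e+09) = 4.63e+05

4.63e+05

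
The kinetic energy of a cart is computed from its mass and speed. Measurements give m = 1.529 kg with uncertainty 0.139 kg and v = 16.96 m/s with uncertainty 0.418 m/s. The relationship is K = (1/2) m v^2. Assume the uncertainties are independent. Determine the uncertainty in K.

Since K is a product/quotient, work with relative uncertainties:
  (1·δm/m)² = (1×0.0909)² = 0.00826;  (2·δv/v)² = (2×0.0246)² = 0.00243
δK/K = √(0.0107) = 0.103
K = 219.9 J, so δK = 0.103 × 219.9 = 22.7 J.

22.7 J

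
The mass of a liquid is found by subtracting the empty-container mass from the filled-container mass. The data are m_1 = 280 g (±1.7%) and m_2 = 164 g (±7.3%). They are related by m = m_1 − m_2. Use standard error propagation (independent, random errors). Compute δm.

12.9 g

Sums and differences: (δm)² = Σ (cᵢ δxᵢ)².
  (δm_1)² = 22.7;  (δm_2)² = 143
δm = √(166) = 12.9 g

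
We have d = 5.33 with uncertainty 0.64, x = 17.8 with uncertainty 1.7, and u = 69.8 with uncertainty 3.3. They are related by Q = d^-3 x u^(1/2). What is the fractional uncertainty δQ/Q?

Since Q is a product/quotient, work with relative uncertainties:
  (-3·δd/d)² = (-3×0.120)² = 0.130;  (1·δx/x)² = (1×0.0955)² = 0.00912;  (½·δu/u)² = (0.5×0.0473)² = 0.000559
δQ/Q = √(0.139) = 0.373

0.373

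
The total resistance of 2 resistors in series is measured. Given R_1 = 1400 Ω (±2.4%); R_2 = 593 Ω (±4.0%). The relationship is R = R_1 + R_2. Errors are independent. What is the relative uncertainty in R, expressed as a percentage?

For a sum/difference, combine absolute errors in quadrature:
  (δR_1)² = 1130;  (δR_2)² = 563
δR = √(1690) = 41.1 Ω
R = 1990 Ω, so δR/R = 41.1/1990 = 0.0206.

2.06%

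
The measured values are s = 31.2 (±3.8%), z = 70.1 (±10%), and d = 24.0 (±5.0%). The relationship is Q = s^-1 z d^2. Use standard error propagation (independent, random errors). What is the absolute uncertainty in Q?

190

Relative error in a monomial: (δQ/Q)² = Σ (nᵢ · δxᵢ/xᵢ)².
  (-1·δs/s)² = (-1×0.0380)² = 0.00144;  (1·δz/z)² = (1×0.100)² = 0.0100;  (2·δd/d)² = (2×0.0500)² = 0.0100
δQ/Q = √(0.0214) = 0.146
Q = 1290, so δQ = 0.146 × 1290 = 190.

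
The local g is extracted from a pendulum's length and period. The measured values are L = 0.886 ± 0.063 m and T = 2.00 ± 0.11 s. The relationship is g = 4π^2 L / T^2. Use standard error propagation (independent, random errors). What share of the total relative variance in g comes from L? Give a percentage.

29.5%

(δg/g)² = (1·δL/L)² + (-2·δT/T)²
  L term: (1×0.0711)² = 0.00506
  T term: (-2×0.0550)² = 0.0121
Total = 0.0172. Share from L = 0.00506/0.0172 = 0.295.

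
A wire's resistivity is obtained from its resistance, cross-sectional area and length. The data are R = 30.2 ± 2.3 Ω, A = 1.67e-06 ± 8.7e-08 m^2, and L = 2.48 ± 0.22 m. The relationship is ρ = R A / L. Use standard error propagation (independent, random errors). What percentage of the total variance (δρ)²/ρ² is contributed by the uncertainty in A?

(δρ/ρ)² = (1·δR/R)² + (1·δA/A)² + (-1·δL/L)²
  R term: (1×0.0762)² = 0.00580
  A term: (1×0.0521)² = 0.00271
  L term: (-1×0.0887)² = 0.00787
Total = 0.0164. Share from A = 0.00271/0.0164 = 0.166.

16.6%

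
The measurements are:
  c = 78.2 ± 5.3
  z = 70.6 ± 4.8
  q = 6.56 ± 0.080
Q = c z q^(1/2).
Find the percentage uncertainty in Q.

9.62%

Since Q is a product/quotient, work with relative uncertainties:
  (1·δc/c)² = (1×0.0678)² = 0.00459;  (1·δz/z)² = (1×0.0680)² = 0.00462;  (½·δq/q)² = (0.5×0.0122)² = 3.72e-05
δQ/Q = √(0.00925) = 0.0962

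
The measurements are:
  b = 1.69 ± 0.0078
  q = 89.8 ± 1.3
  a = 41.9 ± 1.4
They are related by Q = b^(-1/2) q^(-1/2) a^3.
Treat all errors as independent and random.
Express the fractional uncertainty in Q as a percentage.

10.1%

Products/powers → add relative errors in quadrature, weighted by exponent:
  (−½·δb/b)² = (-0.5×0.00462)² = 5.33e-06;  (−½·δq/q)² = (-0.5×0.0145)² = 5.24e-05;  (3·δa/a)² = (3×0.0334)² = 0.0100
δQ/Q = √(0.0101) = 0.101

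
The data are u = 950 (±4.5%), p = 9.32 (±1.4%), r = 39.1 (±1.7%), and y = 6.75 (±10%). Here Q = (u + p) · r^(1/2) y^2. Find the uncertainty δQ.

56100

Let w = u + p = 959. δw = √(δu² + δp²) = √(1830 + 0.0170) = 42.8, so δw/w = 0.0446.
Q is then a monomial in w, r, y:
δQ/Q = √((δw/w)² + (½·δr/r)² + (2·δy/y)²) = √(0.00199 + 7.23e-05 + 0.0400) = 0.205
Q = 2.73e+05, so δQ = 0.205 × 2.73e+05 = 56100.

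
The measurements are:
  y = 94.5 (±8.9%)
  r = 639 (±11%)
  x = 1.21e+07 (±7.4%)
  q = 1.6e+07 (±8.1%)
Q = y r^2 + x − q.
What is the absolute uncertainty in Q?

Let p = y·r^2 = 3.86e+07. δp/p = √((1·δy/y)² + (2·δr/r)²) = √(0.00792 + 0.0484) = 0.237, so δp = 9.16e+06.
Q = p + x − q: δQ = √(δp² + δx² + δq²) = √(8.39e+13 + 8.02e+11 + 1.68e+12) = 9.29e+06

9.29e+06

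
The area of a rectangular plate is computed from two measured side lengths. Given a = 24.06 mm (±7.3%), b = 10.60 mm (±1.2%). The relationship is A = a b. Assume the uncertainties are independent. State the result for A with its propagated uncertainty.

Each factor contributes (exponent × relative error)² to (δA/A)²:
  (1·δa/a)² = (1×0.0730)² = 0.00533;  (1·δb/b)² = (1×0.0120)² = 0.000144
δA/A = √(0.00547) = 0.0740
A = 255.0 mm^2, so δA = 0.0740 × 255.0 = 18.9 mm^2.

255.0 ± 18.9 mm^2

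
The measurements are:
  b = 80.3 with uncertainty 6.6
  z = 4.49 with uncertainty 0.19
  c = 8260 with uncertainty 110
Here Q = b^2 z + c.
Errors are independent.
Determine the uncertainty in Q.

Let p = b^2·z = 29000. δp/p = √((2·δb/b)² + (1·δz/z)²) = √(0.0270 + 0.00179) = 0.170, so δp = 4910.
Q = p + c: δQ = √(δp² + δc²) = √(2.42e+07 + 12100) = 4920

4920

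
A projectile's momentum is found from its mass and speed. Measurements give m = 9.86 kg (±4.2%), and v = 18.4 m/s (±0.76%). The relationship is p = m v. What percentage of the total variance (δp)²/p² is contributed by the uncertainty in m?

96.8%

(δp/p)² = (1·δm/m)² + (1·δv/v)²
  m term: (1×0.0420)² = 0.00176
  v term: (1×0.00760)² = 5.78e-05
Total = 0.00182. Share from m = 0.00176/0.00182 = 0.968.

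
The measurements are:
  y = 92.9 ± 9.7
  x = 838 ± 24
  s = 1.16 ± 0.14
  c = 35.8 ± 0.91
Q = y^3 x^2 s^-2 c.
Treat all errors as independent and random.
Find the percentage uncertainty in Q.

Since Q is a product/quotient, work with relative uncertainties:
  (3·δy/y)² = (3×0.104)² = 0.0981;  (2·δx/x)² = (2×0.0286)² = 0.00328;  (-2·δs/s)² = (-2×0.121)² = 0.0583;  (1·δc/c)² = (1×0.0254)² = 0.000646
δQ/Q = √(0.160) = 0.400

40.0%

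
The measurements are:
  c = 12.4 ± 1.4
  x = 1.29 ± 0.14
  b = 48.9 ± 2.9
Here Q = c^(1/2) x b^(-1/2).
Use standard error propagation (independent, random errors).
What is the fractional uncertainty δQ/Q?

Relative error in a monomial: (δQ/Q)² = Σ (nᵢ · δxᵢ/xᵢ)².
  (½·δc/c)² = (0.5×0.113)² = 0.00319;  (1·δx/x)² = (1×0.109)² = 0.0118;  (−½·δb/b)² = (-0.5×0.0593)² = 0.000879
δQ/Q = √(0.0158) = 0.126

0.126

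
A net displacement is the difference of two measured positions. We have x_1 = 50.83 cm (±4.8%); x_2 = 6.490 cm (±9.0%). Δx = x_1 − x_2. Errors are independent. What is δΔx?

2.51 cm

Δx is a linear combination, so absolute uncertainties add in quadrature:
  (δx_1)² = 5.95;  (δx_2)² = 0.341
δΔx = √(6.29) = 2.51 cm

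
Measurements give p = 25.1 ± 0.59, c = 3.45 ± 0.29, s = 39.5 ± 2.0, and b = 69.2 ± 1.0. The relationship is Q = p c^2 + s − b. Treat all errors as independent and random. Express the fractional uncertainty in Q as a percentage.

Let w = p·c^2 = 299. δw/w = √((1·δp/p)² + (2·δc/c)²) = √(0.000553 + 0.0283) = 0.170, so δw = 50.7.
Q = w + s − b: δQ = √(δw² + δs² + δb²) = √(2570 + 4.00 + 1.00) = 50.8
Q = 269, so δQ/Q = 50.8/269 = 0.189.

18.9%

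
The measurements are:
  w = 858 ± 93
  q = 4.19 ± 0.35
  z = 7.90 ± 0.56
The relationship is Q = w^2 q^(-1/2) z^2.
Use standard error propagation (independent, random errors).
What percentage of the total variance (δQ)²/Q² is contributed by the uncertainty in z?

29.2%

(δQ/Q)² = (2·δw/w)² + (−½·δq/q)² + (2·δz/z)²
  w term: (2×0.108)² = 0.0470
  q term: (-0.5×0.0835)² = 0.00174
  z term: (2×0.0709)² = 0.0201
Total = 0.0688. Share from z = 0.0201/0.0688 = 0.292.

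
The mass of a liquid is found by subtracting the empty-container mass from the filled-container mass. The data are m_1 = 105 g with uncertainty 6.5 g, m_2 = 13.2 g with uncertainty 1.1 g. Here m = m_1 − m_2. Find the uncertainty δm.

6.59 g

Each term contributes (cᵢ δxᵢ)² to (δm)²:
  (δm_1)² = 42.2;  (δm_2)² = 1.21
δm = √(43.5) = 6.59 g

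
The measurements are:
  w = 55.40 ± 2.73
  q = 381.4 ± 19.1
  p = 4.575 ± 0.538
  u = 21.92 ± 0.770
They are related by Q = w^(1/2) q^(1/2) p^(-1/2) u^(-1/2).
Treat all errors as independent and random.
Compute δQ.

Relative error in a monomial: (δQ/Q)² = Σ (nᵢ · δxᵢ/xᵢ)².
  (½·δw/w)² = (0.5×0.0493)² = 0.000607;  (½·δq/q)² = (0.5×0.0501)² = 0.000627;  (−½·δp/p)² = (-0.5×0.118)² = 0.00346;  (−½·δu/u)² = (-0.5×0.0351)² = 0.000308
δQ/Q = √(0.00500) = 0.0707
Q = 14.52, so δQ = 0.0707 × 14.52 = 1.03.

1.03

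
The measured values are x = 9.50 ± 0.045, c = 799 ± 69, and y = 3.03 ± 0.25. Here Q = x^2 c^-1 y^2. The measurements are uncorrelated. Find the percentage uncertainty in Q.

18.6%

Products/powers → add relative errors in quadrature, weighted by exponent:
  (2·δx/x)² = (2×0.00474)² = 8.98e-05;  (-1·δc/c)² = (-1×0.0864)² = 0.00746;  (2·δy/y)² = (2×0.0825)² = 0.0272
δQ/Q = √(0.0348) = 0.186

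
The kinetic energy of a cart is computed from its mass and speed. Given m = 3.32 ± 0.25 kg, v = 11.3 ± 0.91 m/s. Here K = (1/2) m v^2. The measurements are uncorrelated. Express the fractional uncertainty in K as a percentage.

17.8%

Relative error in a monomial: (δK/K)² = Σ (nᵢ · δxᵢ/xᵢ)².
  (1·δm/m)² = (1×0.0753)² = 0.00567;  (2·δv/v)² = (2×0.0805)² = 0.0259
δK/K = √(0.0316) = 0.178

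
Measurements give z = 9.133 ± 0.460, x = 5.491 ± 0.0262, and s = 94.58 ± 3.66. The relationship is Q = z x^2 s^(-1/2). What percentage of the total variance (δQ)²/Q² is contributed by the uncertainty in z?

(δQ/Q)² = (1·δz/z)² + (2·δx/x)² + (−½·δs/s)²
  z term: (1×0.0504)² = 0.00254
  x term: (2×0.00477)² = 9.11e-05
  s term: (-0.5×0.0387)² = 0.000374
Total = 0.00300. Share from z = 0.00254/0.00300 = 0.845.

84.5%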